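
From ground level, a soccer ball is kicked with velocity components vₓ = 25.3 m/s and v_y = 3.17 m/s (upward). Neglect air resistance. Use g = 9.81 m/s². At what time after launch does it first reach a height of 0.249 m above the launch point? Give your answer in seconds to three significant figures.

0.0915 s

Require v_y0 t − ½ g t² = 0.249, i.e. 4.905 t² − 3.170 t + 0.249 = 0.
t = [3.170 ± √(3.170² − 2·9.81·0.249)] / 9.81 = (3.170 ± 2.272) / 9.81, so t = 0.09150 s or t = 0.5548 s.
The first (ascending) time is 0.09150 s.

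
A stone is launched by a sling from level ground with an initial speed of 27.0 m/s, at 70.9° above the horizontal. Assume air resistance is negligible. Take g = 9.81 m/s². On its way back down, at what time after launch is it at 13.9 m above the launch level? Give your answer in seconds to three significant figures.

Horizontal component vₓ = 27.00 cos 70.9° = 8.835 m/s; vertical v_y0 = 27.00 sin 70.9° = 25.51 m/s.
Require v_y0 t − ½ g t² = 13.9, i.e. 4.905 t² − 25.51 t + 13.9 = 0.
t = [25.51 ± √(25.51² − 2·9.81·13.9)] / 9.81 = (25.51 ± 19.45) / 9.81, so t = 0.6183 s or t = 4.583 s.
The descending-branch root is 4.583 s.

4.58 s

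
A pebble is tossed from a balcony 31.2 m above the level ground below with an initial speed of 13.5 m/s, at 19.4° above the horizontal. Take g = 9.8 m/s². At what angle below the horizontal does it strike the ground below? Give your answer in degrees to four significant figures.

Horizontal component vₓ = 13.50 cos 19.4° = 12.73 m/s; vertical v_y0 = 13.50 sin 19.4° = 4.484 m/s.
Vertical motion (up positive, ground at y = 0): 4.900 t² − (4.484) t − 31.2 = 0, so t = (4.484 + √(4.484² + 2·9.80·31.2)) / 9.80 = (4.484 + 25.13) / 9.80 = 3.022 s.
At impact: v_y = v_y0 − g t = −25.13 m/s; vₓ = 12.73 m/s.
Angle below horizontal: arctan(|v_y|/vₓ) = arctan(25.13/12.73) = 63.13°.

63.13°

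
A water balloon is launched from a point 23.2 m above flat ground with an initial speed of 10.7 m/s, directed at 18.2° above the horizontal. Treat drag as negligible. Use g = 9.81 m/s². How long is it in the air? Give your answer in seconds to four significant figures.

vₓ = 10.70 cos 18.2° = 10.16 m/s; v_y0 = 10.70 sin 18.2° = 3.342 m/s.
Vertical motion (up positive, ground at y = 0): 4.905 t² − (3.342) t − 23.2 = 0, so t = (3.342 + √(3.342² + 2·9.81·23.2)) / 9.81 = (3.342 + 21.60) / 9.81 = 2.542 s.

2.542 s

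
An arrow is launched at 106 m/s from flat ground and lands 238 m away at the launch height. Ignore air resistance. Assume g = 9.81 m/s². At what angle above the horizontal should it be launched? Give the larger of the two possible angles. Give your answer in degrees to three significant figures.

84.0°

Level-ground range R = v₀² sin(2θ)/g ⇒ sin(2θ) = gR/v₀² = 9.81 × 238 / 106² = 0.2078.
2θ = 11.99° or 180° − 11.99° = 168.0°, so θ = 5.997° or 84.00°.
The larger angle is 84.00°.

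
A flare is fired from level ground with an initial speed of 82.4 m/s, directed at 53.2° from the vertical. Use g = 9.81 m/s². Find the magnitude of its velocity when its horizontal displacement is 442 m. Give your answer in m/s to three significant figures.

68.0 m/s

Horizontal component vₓ = 82.40 sin 53.2° = 65.98 m/s; vertical v_y0 = 82.40 cos 53.2° = 49.36 m/s.
At x = 442 m, t = x/vₓ = 442/65.98 = 6.699 s.
Vertical velocity there: v_y = v_y0 − g t = 49.36 − 9.81 × 6.699 = −16.36 m/s.
Speed: √(vₓ² + v_y²) = √(65.98² + 16.36²) = 67.98 m/s.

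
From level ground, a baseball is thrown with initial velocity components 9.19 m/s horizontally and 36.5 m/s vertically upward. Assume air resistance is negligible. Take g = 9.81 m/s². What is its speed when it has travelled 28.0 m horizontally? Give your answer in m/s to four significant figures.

Time to reach x = 28.0 m: t = x/vₓ = 28.0/9.190 = 3.047 s.
Vertical velocity there: v_y = v_y0 − g t = 36.50 − 9.81 × 3.047 = 6.611 m/s.
Speed: √(vₓ² + v_y²) = √(9.190² + 6.611²) = 11.32 m/s.

11.32 m/s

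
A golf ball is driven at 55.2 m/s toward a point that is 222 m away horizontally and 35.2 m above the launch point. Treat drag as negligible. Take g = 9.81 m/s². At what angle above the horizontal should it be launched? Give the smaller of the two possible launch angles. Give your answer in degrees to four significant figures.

Trajectory: y = x tanθ − g x² (1 + tan²θ)/(2v₀²). With x = 222, y = 35.2, v₀ = 55.2, g = 9.81:
79.34 tan²θ − 222 tanθ + (114.5) = 0.
tanθ = [222 ± √(222² − 4 × 79.34 × (114.5))] / (2 × 79.34) = (222 ± 113.7) / 158.7, giving tanθ = 0.6823 or 2.116.
θ = 34.31° or 64.70°; the smaller is 34.31°.

34.31°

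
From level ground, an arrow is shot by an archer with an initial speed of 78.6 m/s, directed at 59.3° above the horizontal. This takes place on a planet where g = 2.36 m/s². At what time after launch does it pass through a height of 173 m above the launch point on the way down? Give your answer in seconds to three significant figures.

vₓ = 78.60 cos 59.3° = 40.13 m/s; v_y0 = 78.60 sin 59.3° = 67.58 m/s.
Require v_y0 t − ½ g t² = 173, i.e. 1.180 t² − 67.58 t + 173 = 0.
Quadratic formula: t = (67.58 ± √3751.1) / 2.36 = (67.58 ± 61.25) / 2.36 → t = 2.686 s or 54.59 s.
The descending-branch root is 54.59 s.

54.6 s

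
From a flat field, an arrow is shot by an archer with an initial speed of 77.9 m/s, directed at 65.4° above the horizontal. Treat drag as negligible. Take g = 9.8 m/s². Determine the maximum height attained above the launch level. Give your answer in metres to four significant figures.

256.0 m

Resolve: vₓ = 77.90 cos 65.4° = 32.43 m/s and v_y0 = 77.90 sin 65.4° = 70.83 m/s.
Peak height H = v_y0² / (2g) = 5016.8 / 19.60 = 256.0 m.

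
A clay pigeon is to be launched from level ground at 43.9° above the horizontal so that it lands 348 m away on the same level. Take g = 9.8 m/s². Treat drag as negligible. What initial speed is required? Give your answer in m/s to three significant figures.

Level-ground range: R = v₀² sin(2θ)/g, so v₀ = √(gR / sin 2θ).
v₀ = √(9.80 × 348 / sin 87.80°) = √(3410 / 0.9993) = √3412.9 = 58.42 m/s.

58.4 m/s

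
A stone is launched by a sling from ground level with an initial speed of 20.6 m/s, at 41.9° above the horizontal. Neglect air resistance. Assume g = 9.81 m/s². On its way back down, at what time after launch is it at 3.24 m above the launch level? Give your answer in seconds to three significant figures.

2.55 s

vₓ = 20.60 cos 41.9° = 15.33 m/s; v_y0 = 20.60 sin 41.9° = 13.76 m/s.
Require v_y0 t − ½ g t² = 3.24, i.e. 4.905 t² − 13.76 t + 3.24 = 0.
Quadratic formula: t = (13.76 ± √125.70) / 9.81 = (13.76 ± 11.21) / 9.81 → t = 0.2595 s or 2.545 s.
The descending-branch root is 2.545 s.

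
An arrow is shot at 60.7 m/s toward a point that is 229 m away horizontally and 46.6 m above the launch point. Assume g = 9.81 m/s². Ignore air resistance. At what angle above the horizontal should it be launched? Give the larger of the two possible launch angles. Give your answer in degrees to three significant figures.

Trajectory: y = x tanθ − g x² (1 + tan²θ)/(2v₀²). With x = 229, y = 46.6, v₀ = 60.7, g = 9.81:
69.81 tan²θ − 229 tanθ + (116.4) = 0.
tanθ = [229 ± √(229² − 4 × 69.81 × (116.4))] / (2 × 69.81) = (229 ± 141.2) / 139.6, giving tanθ = 0.6289 or 2.651.
θ = 32.17° or 69.33°; the larger is 69.33°.

69.3°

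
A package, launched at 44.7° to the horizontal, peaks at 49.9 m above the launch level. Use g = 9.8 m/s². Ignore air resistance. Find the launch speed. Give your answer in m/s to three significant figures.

At the peak v_y = 0, so v_y0 = √(2gH) = √(2 × 9.80 × 49.9) = 31.27 m/s.
v_y0 = v₀ sin θ ⇒ v₀ = 31.27 / sin 44.7° = 44.46 m/s.

44.5 m/s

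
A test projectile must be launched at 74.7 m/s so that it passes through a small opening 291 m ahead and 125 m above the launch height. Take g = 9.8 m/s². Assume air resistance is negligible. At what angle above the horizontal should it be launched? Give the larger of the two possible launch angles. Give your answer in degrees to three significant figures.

Trajectory: y = x tanθ − g x² (1 + tan²θ)/(2v₀²). With x = 291, y = 125, v₀ = 74.7, g = 9.80:
74.36 tan²θ − 291 tanθ + (199.4) = 0.
tanθ = [291 ± √(291² − 4 × 74.36 × (199.4))] / (2 × 74.36) = (291 ± 159.3) / 148.7, giving tanθ = 0.8854 or 3.028.
θ = 41.52° or 71.72°; the larger is 71.72°.

71.7°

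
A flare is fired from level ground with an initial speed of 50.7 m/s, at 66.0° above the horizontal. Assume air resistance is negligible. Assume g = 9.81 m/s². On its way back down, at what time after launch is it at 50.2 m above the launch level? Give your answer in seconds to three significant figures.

8.19 s

Horizontal component vₓ = 50.70 cos 66.0° = 20.62 m/s; vertical v_y0 = 50.70 sin 66.0° = 46.32 m/s.
Set y = v_y0 t − ½ g t² = 50.2: 4.905 t² − 46.32 t + 50.2 = 0.
t = [46.32 ± √(46.32² − 2·9.81·50.2)] / 9.81 = (46.32 ± 34.06) / 9.81, so t = 1.249 s or t = 8.194 s.
The descending-branch root is 8.194 s.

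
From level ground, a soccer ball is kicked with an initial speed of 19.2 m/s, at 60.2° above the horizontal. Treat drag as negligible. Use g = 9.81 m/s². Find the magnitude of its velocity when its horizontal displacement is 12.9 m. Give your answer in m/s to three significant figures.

Components: vₓ = 19.20 cos 60.2° = 9.542 m/s, v_y0 = 19.20 sin 60.2° = 16.66 m/s.
At x = 12.9 m, t = x/vₓ = 12.9/9.542 = 1.352 s.
Vertical velocity there: v_y = v_y0 − g t = 16.66 − 9.81 × 1.352 = 3.399 m/s.
Speed: √(vₓ² + v_y²) = √(9.542² + 3.399²) = 10.13 m/s.

10.1 m/s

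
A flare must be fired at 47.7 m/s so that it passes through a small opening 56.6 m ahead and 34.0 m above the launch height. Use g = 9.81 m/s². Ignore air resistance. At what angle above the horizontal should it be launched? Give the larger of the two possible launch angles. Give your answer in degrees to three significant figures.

Trajectory: y = x tanθ − g x² (1 + tan²θ)/(2v₀²). With x = 56.6, y = 34.0, v₀ = 47.7, g = 9.81:
6.906 tan²θ − 56.6 tanθ + (40.91) = 0.
tanθ = [56.6 ± √(56.6² − 4 × 6.906 × (40.91))] / (2 × 6.906) = (56.6 ± 45.54) / 13.81, giving tanθ = 0.8010 or 7.395.
θ = 38.70° or 82.30°; the larger is 82.30°.

82.3°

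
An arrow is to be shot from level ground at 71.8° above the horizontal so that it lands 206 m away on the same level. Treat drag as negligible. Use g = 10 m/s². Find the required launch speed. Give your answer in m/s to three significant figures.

58.9 m/s

Level-ground range: R = v₀² sin(2θ)/g, so v₀ = √(gR / sin 2θ).
v₀ = √(10.0 × 206 / sin 143.6°) = √(2060 / 0.5934) = √3471.4 = 58.92 m/s.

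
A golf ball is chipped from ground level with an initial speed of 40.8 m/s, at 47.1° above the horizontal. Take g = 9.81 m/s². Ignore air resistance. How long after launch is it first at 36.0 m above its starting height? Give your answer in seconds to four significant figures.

vₓ = 40.80 cos 47.1° = 27.77 m/s; v_y0 = 40.80 sin 47.1° = 29.89 m/s.
Height y(t) = 29.89 t − 4.905 t² = 36.0 gives 4.905 t² − 29.89 t + 36.0 = 0.
t = [29.89 ± √(29.89² − 2·9.81·36.0)] / 9.81 = (29.89 ± 13.67) / 9.81, so t = 1.653 s or t = 4.440 s.
The first (ascending) time is 1.653 s.

1.653 s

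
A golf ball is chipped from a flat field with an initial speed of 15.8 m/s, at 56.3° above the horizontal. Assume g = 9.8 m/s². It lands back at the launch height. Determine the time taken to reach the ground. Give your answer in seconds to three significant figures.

2.68 s

Components: vₓ = 15.80 cos 56.3° = 8.767 m/s, v_y0 = 15.80 sin 56.3° = 13.14 m/s.
Landing at launch height ⇒ T = 2 v_y0 / g = 2 × 13.14 / 9.80 = 2.683 s.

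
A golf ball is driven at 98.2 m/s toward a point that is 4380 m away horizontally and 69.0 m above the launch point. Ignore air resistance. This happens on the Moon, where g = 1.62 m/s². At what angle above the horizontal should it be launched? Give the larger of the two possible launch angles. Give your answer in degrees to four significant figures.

66.09°

Trajectory: y = x tanθ − g x² (1 + tan²θ)/(2v₀²). With x = 4380, y = 69.0, v₀ = 98.2, g = 1.62:
1611 tan²θ − 4380 tanθ + (1680) = 0.
tanθ = [4380 ± √(4380² − 4 × 1611 × (1680))] / (2 × 1611) = (4380 ± 2890) / 3223, giving tanθ = 0.4623 or 2.256.
θ = 24.81° or 66.09°; the larger is 66.09°.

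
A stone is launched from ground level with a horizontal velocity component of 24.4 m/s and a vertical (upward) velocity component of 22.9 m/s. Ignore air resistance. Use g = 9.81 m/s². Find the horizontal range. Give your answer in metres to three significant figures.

Time aloft: T = 2 v_y0 / g = 2 × 22.90 / 9.81 = 4.669 s.
Horizontal distance R = vₓ T = 24.40 × 4.669 = 113.9 m.

114 m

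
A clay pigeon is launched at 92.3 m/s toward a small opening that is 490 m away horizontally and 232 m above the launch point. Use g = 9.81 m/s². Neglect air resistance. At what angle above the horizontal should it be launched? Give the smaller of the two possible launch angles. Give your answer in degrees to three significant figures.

Trajectory: y = x tanθ − g x² (1 + tan²θ)/(2v₀²). With x = 490, y = 232, v₀ = 92.3, g = 9.81:
138.2 tan²θ − 490 tanθ + (370.2) = 0.
tanθ = [490 ± √(490² − 4 × 138.2 × (370.2))] / (2 × 138.2) = (490 ± 188.1) / 276.5, giving tanθ = 1.092 or 2.453.
θ = 47.52° or 67.82°; the smaller is 47.52°.

47.5°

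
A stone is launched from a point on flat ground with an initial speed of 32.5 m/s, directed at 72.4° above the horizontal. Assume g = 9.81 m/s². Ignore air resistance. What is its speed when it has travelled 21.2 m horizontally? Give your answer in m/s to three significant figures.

vₓ = 32.50 cos 72.4° = 9.827 m/s; v_y0 = 32.50 sin 72.4° = 30.98 m/s.
Time to reach x = 21.2 m: t = x/vₓ = 21.2/9.827 = 2.157 s.
Vertical velocity there: v_y = v_y0 − g t = 30.98 − 9.81 × 2.157 = 9.815 m/s.
Speed: √(vₓ² + v_y²) = √(9.827² + 9.815²) = 13.89 m/s.

13.9 m/s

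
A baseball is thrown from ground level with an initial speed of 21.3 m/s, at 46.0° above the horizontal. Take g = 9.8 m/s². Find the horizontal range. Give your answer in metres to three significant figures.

Components: vₓ = 21.30 cos 46.0° = 14.80 m/s, v_y0 = 21.30 sin 46.0° = 15.32 m/s.
Flight time T = 2 v_y0 / g = 3.127 s.
Horizontal distance R = vₓ T = 14.80 × 3.127 = 46.27 m.

46.3 m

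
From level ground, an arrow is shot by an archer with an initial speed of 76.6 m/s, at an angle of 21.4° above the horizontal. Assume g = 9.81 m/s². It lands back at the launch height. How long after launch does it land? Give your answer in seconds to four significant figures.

5.698 s

Components: vₓ = 76.60 cos 21.4° = 71.32 m/s, v_y0 = 76.60 sin 21.4° = 27.95 m/s.
Time of flight on level ground: T = 2 v_y0 / g = 2 × 27.95 / 9.81 = 5.698 s.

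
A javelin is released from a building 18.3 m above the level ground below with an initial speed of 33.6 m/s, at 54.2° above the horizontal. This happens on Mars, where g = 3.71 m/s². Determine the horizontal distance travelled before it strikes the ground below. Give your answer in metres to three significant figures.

vₓ = 33.60 cos 54.2° = 19.65 m/s; v_y0 = 33.60 sin 54.2° = 27.25 m/s.
With up positive and y = 0 at the ground: y(t) = 18.3 + (27.25) t − 1.855 t². Setting y = 0 and taking the positive root: t = [27.25 + √(27.25² + 2·3.71·18.3)] / 3.71 = (27.25 + 29.64) / 3.71 = 15.33 s.
Horizontal distance: R = vₓ t = 19.65 × 15.33 = 301.4 m.

301 m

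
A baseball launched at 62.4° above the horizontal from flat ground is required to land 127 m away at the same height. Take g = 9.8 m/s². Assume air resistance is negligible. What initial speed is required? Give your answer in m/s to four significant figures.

From R = (v₀² / g) sin 2θ: v₀ = √(gR / sin 2θ).
v₀ = √(9.80 × 127 / sin 124.8°) = √(1245 / 0.8211) = √1515.7 = 38.93 m/s.

38.93 m/s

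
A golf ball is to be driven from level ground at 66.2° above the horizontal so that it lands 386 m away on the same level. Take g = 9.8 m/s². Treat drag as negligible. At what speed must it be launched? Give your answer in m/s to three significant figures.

71.6 m/s

On level ground R = v₀² sin 2θ / g ⇒ v₀ = √(gR / sin 2θ).
v₀ = √(9.80 × 386 / sin 132.4°) = √(3783 / 0.7385) = √5122.6 = 71.57 m/s.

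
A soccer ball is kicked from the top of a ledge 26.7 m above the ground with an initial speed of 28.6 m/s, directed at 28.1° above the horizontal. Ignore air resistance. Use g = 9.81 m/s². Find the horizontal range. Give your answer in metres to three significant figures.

103 m

Horizontal component vₓ = 28.60 cos 28.1° = 25.23 m/s; vertical v_y0 = 28.60 sin 28.1° = 13.47 m/s.
Vertical motion (up positive, ground at y = 0): 4.905 t² − (13.47) t − 26.7 = 0, so t = (13.47 + √(13.47² + 2·9.81·26.7)) / 9.81 = (13.47 + 26.56) / 9.81 = 4.080 s.
Horizontal distance: R = vₓ t = 25.23 × 4.080 = 102.9 m.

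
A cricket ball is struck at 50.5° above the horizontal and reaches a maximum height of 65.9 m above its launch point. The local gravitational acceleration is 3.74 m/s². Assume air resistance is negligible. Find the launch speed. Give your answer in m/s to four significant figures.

At the peak v_y = 0, so v_y0 = √(2gH) = √(2 × 3.74 × 65.9) = 22.20 m/s.
v_y0 = v₀ sin θ ⇒ v₀ = 22.20 / sin 50.5° = 28.77 m/s.

28.77 m/s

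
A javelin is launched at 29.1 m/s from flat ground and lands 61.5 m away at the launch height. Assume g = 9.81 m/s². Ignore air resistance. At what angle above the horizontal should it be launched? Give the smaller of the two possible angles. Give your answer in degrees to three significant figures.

22.7°

Level-ground range R = v₀² sin(2θ)/g ⇒ sin(2θ) = gR/v₀² = 9.81 × 61.5 / 29.1² = 0.7125.
2θ = 45.44° or 180° − 45.44° = 134.6°, so θ = 22.72° or 67.28°.
The smaller angle is 22.72°.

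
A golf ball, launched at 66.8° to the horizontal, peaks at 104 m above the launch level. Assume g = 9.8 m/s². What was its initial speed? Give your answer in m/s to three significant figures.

49.1 m/s

At the peak v_y = 0, so v_y0 = √(2gH) = √(2 × 9.80 × 104) = 45.15 m/s.
v_y0 = v₀ sin θ ⇒ v₀ = 45.15 / sin 66.8° = 49.12 m/s.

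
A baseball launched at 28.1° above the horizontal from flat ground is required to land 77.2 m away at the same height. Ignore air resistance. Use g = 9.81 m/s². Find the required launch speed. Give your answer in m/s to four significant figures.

30.19 m/s

From R = (v₀² / g) sin 2θ: v₀ = √(gR / sin 2θ).
v₀ = √(9.81 × 77.2 / sin 56.20°) = √(757.3 / 0.8310) = √911.37 = 30.19 m/s.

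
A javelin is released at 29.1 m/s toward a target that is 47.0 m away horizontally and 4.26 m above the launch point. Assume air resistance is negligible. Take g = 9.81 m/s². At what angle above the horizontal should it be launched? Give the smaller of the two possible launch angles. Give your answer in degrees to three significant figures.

Trajectory: y = x tanθ − g x² (1 + tan²θ)/(2v₀²). With x = 47.0, y = 4.26, v₀ = 29.1, g = 9.81:
12.80 tan²θ − 47.0 tanθ + (17.06) = 0.
tanθ = [47.0 ± √(47.0² − 4 × 12.80 × (17.06))] / (2 × 12.80) = (47.0 ± 36.55) / 25.59, giving tanθ = 0.4083 or 3.265.
θ = 22.21° or 72.97°; the smaller is 22.21°.

22.2°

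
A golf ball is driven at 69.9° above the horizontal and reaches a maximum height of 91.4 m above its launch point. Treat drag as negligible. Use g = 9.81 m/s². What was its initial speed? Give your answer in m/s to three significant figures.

45.1 m/s

At the peak v_y = 0, so v_y0 = √(2gH) = √(2 × 9.81 × 91.4) = 42.35 m/s.
v_y0 = v₀ sin θ ⇒ v₀ = 42.35 / sin 69.9° = 45.09 m/s.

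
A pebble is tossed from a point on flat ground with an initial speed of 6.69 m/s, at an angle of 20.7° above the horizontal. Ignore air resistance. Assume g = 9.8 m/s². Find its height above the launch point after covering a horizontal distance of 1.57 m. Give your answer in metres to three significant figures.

vₓ = 6.690 cos 20.7° = 6.258 m/s; v_y0 = 6.690 sin 20.7° = 2.365 m/s.
x = vₓ t ⇒ t = 1.57/6.258 = 0.2509 s.
Height: y = v_y0 t − ½ g t² = 2.365 × 0.2509 − 4.900 × 0.2509² = 0.5933 − 0.3084 = 0.2849 m.

0.285 m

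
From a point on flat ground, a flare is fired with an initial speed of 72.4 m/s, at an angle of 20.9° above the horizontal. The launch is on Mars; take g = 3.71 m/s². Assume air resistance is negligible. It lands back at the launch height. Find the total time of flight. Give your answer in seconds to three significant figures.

vₓ = 72.40 cos 20.9° = 67.64 m/s; v_y0 = 72.40 sin 20.9° = 25.83 m/s.
Time of flight on level ground: T = 2 v_y0 / g = 2 × 25.83 / 3.71 = 13.92 s.

13.9 s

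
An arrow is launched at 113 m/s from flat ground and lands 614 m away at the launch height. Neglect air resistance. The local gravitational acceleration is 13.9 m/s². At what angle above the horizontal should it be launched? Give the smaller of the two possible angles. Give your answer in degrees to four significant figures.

Level-ground range R = v₀² sin(2θ)/g ⇒ sin(2θ) = gR/v₀² = 13.9 × 614 / 113² = 0.6684.
2θ = 41.94° or 180° − 41.94° = 138.1°, so θ = 20.97° or 69.03°.
The smaller angle is 20.97°.

20.97°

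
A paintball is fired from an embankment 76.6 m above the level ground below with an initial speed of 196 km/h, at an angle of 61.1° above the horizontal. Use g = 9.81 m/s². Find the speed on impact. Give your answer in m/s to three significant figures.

66.8 m/s

Convert: 196 km/h = 196/3.6 = 54.44 m/s.
Horizontal component vₓ = 54.44 cos 61.1° = 26.31 m/s; vertical v_y0 = 54.44 sin 61.1° = 47.66 m/s.
Vertical motion (up positive, ground at y = 0): 4.905 t² − (47.66) t − 76.6 = 0, so t = (47.66 + √(47.66² + 2·9.81·76.6)) / 9.81 = (47.66 + 61.44) / 9.81 = 11.12 s.
Vertical velocity at impact: v_y = v_y0 − g t = 47.66 − 9.81 × 11.12 = −61.44 m/s.
Speed: |v| = √(vₓ² + v_y²) = √(26.31² + 61.44²) = 66.84 m/s.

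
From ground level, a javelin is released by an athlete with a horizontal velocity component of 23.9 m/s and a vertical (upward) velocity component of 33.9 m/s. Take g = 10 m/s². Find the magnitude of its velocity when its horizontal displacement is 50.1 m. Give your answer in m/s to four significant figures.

At x = 50.1 m, t = x/vₓ = 50.1/23.90 = 2.096 s.
Vertical velocity there: v_y = v_y0 − g t = 33.90 − 10.0 × 2.096 = 12.94 m/s.
Speed: √(vₓ² + v_y²) = √(23.90² + 12.94²) = 27.18 m/s.

27.18 m/s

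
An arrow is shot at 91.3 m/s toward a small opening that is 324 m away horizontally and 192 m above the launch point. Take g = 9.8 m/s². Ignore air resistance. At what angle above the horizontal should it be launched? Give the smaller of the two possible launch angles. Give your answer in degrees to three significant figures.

43.8°

Trajectory: y = x tanθ − g x² (1 + tan²θ)/(2v₀²). With x = 324, y = 192, v₀ = 91.3, g = 9.80:
61.71 tan²θ − 324 tanθ + (253.7) = 0.
tanθ = [324 ± √(324² − 4 × 61.71 × (253.7))] / (2 × 61.71) = (324 ± 205.8) / 123.4, giving tanθ = 0.9578 or 4.293.
θ = 43.76° or 76.89°; the smaller is 43.76°.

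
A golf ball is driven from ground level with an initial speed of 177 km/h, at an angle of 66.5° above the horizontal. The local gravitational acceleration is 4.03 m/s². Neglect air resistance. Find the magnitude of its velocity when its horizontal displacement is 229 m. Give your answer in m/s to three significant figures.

19.7 m/s

Convert: 177 km/h = 177/3.6 = 49.17 m/s.
Resolve: vₓ = 49.17 cos 66.5° = 19.61 m/s and v_y0 = 49.17 sin 66.5° = 45.09 m/s.
Time to reach x = 229 m: t = x/vₓ = 229/19.61 = 11.68 s.
Vertical velocity there: v_y = v_y0 − g t = 45.09 − 4.03 × 11.68 = −1.984 m/s.
Speed: √(vₓ² + v_y²) = √(19.61² + 1.984²) = 19.71 m/s.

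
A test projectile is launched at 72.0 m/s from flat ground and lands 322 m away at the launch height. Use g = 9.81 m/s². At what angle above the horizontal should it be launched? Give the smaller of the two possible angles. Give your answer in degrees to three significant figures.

18.8°

R = v₀² sin 2θ / g gives sin 2θ = gR/v₀² = 9.81·322/72.0² = 0.6093.
2θ = 37.54° or 180° − 37.54° = 142.5°, so θ = 18.77° or 71.23°.
The smaller angle is 18.77°.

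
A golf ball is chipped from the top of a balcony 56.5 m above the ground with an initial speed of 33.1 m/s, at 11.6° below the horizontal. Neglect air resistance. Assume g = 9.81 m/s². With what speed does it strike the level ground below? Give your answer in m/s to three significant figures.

46.9 m/s

Horizontal component vₓ = 33.10 cos 11.6° = 32.42 m/s; vertical v_y0 = −6.656 m/s (downward).
With up positive and y = 0 at the ground: y(t) = 56.5 + (−6.656) t − 4.905 t². Setting y = 0 and taking the positive root: t = [−6.656 + √(6.656² + 2·9.81·56.5)] / 9.81 = (−6.656 + 33.95) / 9.81 = 2.783 s.
Vertical velocity at impact: v_y = v_y0 − g t = −6.656 − 9.81 × 2.783 = −33.95 m/s.
Speed: |v| = √(vₓ² + v_y²) = √(32.42² + 33.95²) = 46.95 m/s.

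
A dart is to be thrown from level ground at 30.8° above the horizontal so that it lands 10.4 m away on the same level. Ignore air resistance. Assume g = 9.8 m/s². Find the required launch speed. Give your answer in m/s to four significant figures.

On level ground R = v₀² sin 2θ / g ⇒ v₀ = √(gR / sin 2θ).
v₀ = √(9.80 × 10.4 / sin 61.60°) = √(101.9 / 0.8796) = √115.86 = 10.76 m/s.

10.76 m/s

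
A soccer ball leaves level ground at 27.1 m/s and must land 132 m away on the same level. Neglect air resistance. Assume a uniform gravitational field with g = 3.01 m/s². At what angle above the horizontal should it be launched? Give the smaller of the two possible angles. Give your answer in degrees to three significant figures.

16.4°

From R = (v₀²/g) sin 2θ: sin 2θ = 3.01 × 132 / 734.41 = 0.5410.
2θ = 32.75° or 180° − 32.75° = 147.2°, so θ = 16.38° or 73.62°.
The smaller angle is 16.38°.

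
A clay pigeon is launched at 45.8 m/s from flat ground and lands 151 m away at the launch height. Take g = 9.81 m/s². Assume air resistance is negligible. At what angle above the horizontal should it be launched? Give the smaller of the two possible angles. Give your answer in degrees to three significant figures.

From R = (v₀²/g) sin 2θ: sin 2θ = 9.81 × 151 / 2097.6 = 0.7062.
2θ = 44.92° or 180° − 44.92° = 135.1°, so θ = 22.46° or 67.54°.
The smaller angle is 22.46°.

22.5°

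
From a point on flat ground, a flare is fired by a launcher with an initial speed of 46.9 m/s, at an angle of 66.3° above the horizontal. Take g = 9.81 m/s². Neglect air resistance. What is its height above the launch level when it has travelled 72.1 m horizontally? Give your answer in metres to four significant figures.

Components: vₓ = 46.90 cos 66.3° = 18.85 m/s, v_y0 = 46.90 sin 66.3° = 42.94 m/s.
x = vₓ t ⇒ t = 72.1/18.85 = 3.825 s.
Height: y = v_y0 t − ½ g t² = 42.94 × 3.825 − 4.905 × 3.825² = 164.2 − 71.75 = 92.50 m.

92.50 m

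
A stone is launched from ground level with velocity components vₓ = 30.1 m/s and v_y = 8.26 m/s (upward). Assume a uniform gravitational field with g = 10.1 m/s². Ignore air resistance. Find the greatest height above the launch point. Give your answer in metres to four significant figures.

At the apex v_y = 0, so H = v_y0²/(2g) = 8.260²/20.20 = 3.378 m.

3.378 m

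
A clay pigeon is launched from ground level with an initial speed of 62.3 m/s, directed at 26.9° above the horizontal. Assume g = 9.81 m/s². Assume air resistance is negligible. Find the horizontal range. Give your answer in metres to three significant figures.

319 m

Components: vₓ = 62.30 cos 26.9° = 55.56 m/s, v_y0 = 62.30 sin 26.9° = 28.19 m/s.
Time aloft: T = 2 v_y0 / g = 2 × 28.19 / 9.81 = 5.747 s.
Range: R = vₓ T = 55.56 × 5.747 = 319.3 m.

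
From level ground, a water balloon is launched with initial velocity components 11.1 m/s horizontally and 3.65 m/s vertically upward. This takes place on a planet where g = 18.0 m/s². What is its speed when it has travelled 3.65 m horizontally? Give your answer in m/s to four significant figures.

Time to reach x = 3.65 m: t = x/vₓ = 3.65/11.10 = 0.3288 s.
Vertical velocity there: v_y = v_y0 − g t = 3.650 − 18.0 × 0.3288 = −2.269 m/s.
Speed: √(vₓ² + v_y²) = √(11.10² + 2.269²) = 11.33 m/s.

11.33 m/s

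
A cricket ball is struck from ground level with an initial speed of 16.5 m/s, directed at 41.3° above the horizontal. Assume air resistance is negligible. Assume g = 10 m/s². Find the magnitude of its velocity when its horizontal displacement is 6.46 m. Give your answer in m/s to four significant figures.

13.63 m/s

vₓ = 16.50 cos 41.3° = 12.40 m/s; v_y0 = 16.50 sin 41.3° = 10.89 m/s.
Time to reach x = 6.46 m: t = x/vₓ = 6.46/12.40 = 0.5211 s.
Vertical velocity there: v_y = v_y0 − g t = 10.89 − 10.0 × 0.5211 = 5.679 m/s.
Speed: √(vₓ² + v_y²) = √(12.40² + 5.679²) = 13.63 m/s.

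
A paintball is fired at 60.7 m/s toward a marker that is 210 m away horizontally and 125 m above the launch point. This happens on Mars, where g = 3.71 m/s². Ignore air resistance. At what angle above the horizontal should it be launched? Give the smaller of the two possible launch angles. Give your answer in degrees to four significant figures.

Trajectory: y = x tanθ − g x² (1 + tan²θ)/(2v₀²). With x = 210, y = 125, v₀ = 60.7, g = 3.71:
22.20 tan²θ − 210 tanθ + (147.2) = 0.
tanθ = [210 ± √(210² − 4 × 22.20 × (147.2))] / (2 × 22.20) = (210 ± 176.1) / 44.41, giving tanθ = 0.7624 or 8.696.
θ = 37.32° or 83.44°; the smaller is 37.32°.

37.32°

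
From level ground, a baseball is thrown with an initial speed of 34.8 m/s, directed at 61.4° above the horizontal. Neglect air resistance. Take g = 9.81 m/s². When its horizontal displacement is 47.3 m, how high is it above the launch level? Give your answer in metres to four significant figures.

47.21 m

vₓ = 34.80 cos 61.4° = 16.66 m/s; v_y0 = 34.80 sin 61.4° = 30.55 m/s.
At x = 47.3 m, t = x/vₓ = 47.3/16.66 = 2.839 s.
Height: y = v_y0 t − ½ g t² = 30.55 × 2.839 − 4.905 × 2.839² = 86.75 − 39.54 = 47.21 m.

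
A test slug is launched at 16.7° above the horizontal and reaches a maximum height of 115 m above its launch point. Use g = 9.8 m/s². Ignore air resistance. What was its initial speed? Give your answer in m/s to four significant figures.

165.2 m/s

At the peak v_y = 0, so v_y0 = √(2gH) = √(2 × 9.80 × 115) = 47.48 m/s.
v_y0 = v₀ sin θ ⇒ v₀ = 47.48 / sin 16.7° = 165.2 m/s.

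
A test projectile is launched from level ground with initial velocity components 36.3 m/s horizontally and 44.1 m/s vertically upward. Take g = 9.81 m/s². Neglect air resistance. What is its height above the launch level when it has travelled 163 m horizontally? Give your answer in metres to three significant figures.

At x = 163 m, t = x/vₓ = 163/36.30 = 4.490 s.
Height: y = v_y0 t − ½ g t² = 44.10 × 4.490 − 4.905 × 4.490² = 198.0 − 98.90 = 99.12 m.

99.1 m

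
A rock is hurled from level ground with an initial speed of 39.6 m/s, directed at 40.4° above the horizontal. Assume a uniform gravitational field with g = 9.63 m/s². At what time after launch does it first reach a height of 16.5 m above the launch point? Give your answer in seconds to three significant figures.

0.748 s

Components: vₓ = 39.60 cos 40.4° = 30.16 m/s, v_y0 = 39.60 sin 40.4° = 25.67 m/s.
Set y = v_y0 t − ½ g t² = 16.5: 4.815 t² − 25.67 t + 16.5 = 0.
t = [25.67 ± √(25.67² − 2·9.63·16.5)] / 9.63 = (25.67 ± 18.46) / 9.63, so t = 0.7478 s or t = 4.583 s.
The first (ascending) time is 0.7478 s.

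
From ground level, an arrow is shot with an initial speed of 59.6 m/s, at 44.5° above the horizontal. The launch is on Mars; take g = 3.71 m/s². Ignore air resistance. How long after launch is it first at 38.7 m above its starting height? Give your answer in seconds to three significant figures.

0.968 s

Resolve: vₓ = 59.60 cos 44.5° = 42.51 m/s and v_y0 = 59.60 sin 44.5° = 41.77 m/s.
Require v_y0 t − ½ g t² = 38.7, i.e. 1.855 t² − 41.77 t + 38.7 = 0.
t = [41.77 ± √(41.77² − 2·3.71·38.7)] / 3.71 = (41.77 ± 38.18) / 3.71, so t = 0.9680 s or t = 21.55 s.
The first (ascending) time is 0.9680 s.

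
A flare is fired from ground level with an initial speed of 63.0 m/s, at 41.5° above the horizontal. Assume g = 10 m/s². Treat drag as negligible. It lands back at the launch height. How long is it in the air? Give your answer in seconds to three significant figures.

8.35 s

Components: vₓ = 63.00 cos 41.5° = 47.18 m/s, v_y0 = 63.00 sin 41.5° = 41.75 m/s.
It returns to y = 0 when t = 2 v_y0 / g = 2(41.75)/10.0 = 8.349 s.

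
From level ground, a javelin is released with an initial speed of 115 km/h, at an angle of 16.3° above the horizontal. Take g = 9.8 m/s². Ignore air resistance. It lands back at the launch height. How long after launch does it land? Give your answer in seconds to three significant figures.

1.83 s

Convert: 115 km/h = 115/3.6 = 31.94 m/s.
Horizontal component vₓ = 31.94 cos 16.3° = 30.66 m/s; vertical v_y0 = 31.94 sin 16.3° = 8.966 m/s.
Landing at launch height ⇒ T = 2 v_y0 / g = 2 × 8.966 / 9.80 = 1.830 s.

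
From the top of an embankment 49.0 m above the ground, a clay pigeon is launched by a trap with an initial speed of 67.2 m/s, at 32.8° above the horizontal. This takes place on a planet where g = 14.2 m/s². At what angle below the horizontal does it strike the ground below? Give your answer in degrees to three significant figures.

42.7°

Components: vₓ = 67.20 cos 32.8° = 56.49 m/s, v_y0 = 67.20 sin 32.8° = 36.40 m/s.
The projectile lands when y = 49.0 + (36.40) t − ½·14.2·t² = 0. Positive root: t = (36.40 + √(36.40² + 2·14.2·49.0)) / 14.2 = (36.40 + 52.12) / 14.2 = 6.234 s.
At impact: v_y = v_y0 − g t = −52.12 m/s; vₓ = 56.49 m/s.
Angle below horizontal: arctan(|v_y|/vₓ) = arctan(52.12/56.49) = 42.70°.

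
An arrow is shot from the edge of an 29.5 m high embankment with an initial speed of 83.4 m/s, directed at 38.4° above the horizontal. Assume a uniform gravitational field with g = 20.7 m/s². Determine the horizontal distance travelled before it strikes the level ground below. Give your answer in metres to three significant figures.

361 m

Resolve: vₓ = 83.40 cos 38.4° = 65.36 m/s and v_y0 = 83.40 sin 38.4° = 51.80 m/s.
Vertical motion (up positive, ground at y = 0): 10.35 t² − (51.80) t − 29.5 = 0, so t = (51.80 + √(51.80² + 2·20.7·29.5)) / 20.7 = (51.80 + 62.49) / 20.7 = 5.521 s.
Horizontal distance: R = vₓ t = 65.36 × 5.521 = 360.9 m.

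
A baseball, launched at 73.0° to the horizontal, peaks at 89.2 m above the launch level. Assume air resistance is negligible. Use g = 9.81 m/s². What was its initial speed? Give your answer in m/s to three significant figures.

At the peak v_y = 0, so v_y0 = √(2gH) = √(2 × 9.81 × 89.2) = 41.83 m/s.
v_y0 = v₀ sin θ ⇒ v₀ = 41.83 / sin 73.0° = 43.75 m/s.

43.7 m/s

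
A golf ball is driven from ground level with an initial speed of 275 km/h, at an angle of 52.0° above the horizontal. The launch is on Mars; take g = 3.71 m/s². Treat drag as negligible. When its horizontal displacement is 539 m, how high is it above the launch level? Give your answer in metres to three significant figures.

Convert: 275 km/h = 275/3.6 = 76.39 m/s.
Components: vₓ = 76.39 cos 52.0° = 47.03 m/s, v_y0 = 76.39 sin 52.0° = 60.20 m/s.
Time to reach x = 539 m: t = x/vₓ = 539/47.03 = 11.46 s.
Height: y = v_y0 t − ½ g t² = 60.20 × 11.46 − 1.855 × 11.46² = 689.9 − 243.7 = 446.2 m.

446 m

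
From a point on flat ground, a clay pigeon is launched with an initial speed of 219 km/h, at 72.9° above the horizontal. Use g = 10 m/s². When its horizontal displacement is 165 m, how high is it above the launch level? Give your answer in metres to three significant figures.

111 m

Convert: 219 km/h = 219/3.6 = 60.83 m/s.
Horizontal component vₓ = 60.83 cos 72.9° = 17.89 m/s; vertical v_y0 = 60.83 sin 72.9° = 58.14 m/s.
x = vₓ t ⇒ t = 165/17.89 = 9.224 s.
Height: y = v_y0 t − ½ g t² = 58.14 × 9.224 − 5.000 × 9.224² = 536.3 − 425.4 = 110.9 m.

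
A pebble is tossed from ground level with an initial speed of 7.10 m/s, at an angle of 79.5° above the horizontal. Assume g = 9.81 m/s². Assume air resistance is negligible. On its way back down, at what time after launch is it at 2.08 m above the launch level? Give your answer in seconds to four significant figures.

0.9986 s

Components: vₓ = 7.100 cos 79.5° = 1.294 m/s, v_y0 = 7.100 sin 79.5° = 6.981 m/s.
Height y(t) = 6.981 t − 4.905 t² = 2.08 gives 4.905 t² − 6.981 t + 2.08 = 0.
t = [6.981 ± √(6.981² − 2·9.81·2.08)] / 9.81 = (6.981 ± 2.815) / 9.81, so t = 0.4246 s or t = 0.9986 s.
The descending-branch root is 0.9986 s.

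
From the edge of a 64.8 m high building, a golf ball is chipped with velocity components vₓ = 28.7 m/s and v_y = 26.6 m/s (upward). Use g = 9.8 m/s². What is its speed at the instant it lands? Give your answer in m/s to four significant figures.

With up positive and y = 0 at the ground: y(t) = 64.8 + (26.60) t − 4.900 t². Setting y = 0 and taking the positive root: t = [26.60 + √(26.60² + 2·9.80·64.8)] / 9.80 = (26.60 + 44.47) / 9.80 = 7.252 s.
Vertical velocity at impact: v_y = v_y0 − g t = 26.60 − 9.80 × 7.252 = −44.47 m/s.
Speed: |v| = √(vₓ² + v_y²) = √(28.70² + 44.47²) = 52.93 m/s.

52.93 m/s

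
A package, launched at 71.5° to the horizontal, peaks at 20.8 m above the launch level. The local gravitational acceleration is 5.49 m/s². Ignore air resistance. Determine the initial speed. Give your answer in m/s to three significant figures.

At the peak v_y = 0, so v_y0 = √(2gH) = √(2 × 5.49 × 20.8) = 15.11 m/s.
v_y0 = v₀ sin θ ⇒ v₀ = 15.11 / sin 71.5° = 15.94 m/s.

15.9 m/s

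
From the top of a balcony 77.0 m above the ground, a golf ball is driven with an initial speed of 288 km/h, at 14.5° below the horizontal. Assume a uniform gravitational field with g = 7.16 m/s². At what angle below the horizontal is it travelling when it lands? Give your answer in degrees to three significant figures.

Convert: 288 km/h = 288/3.6 = 80.00 m/s.
Horizontal component vₓ = 80.00 cos 14.5° = 77.45 m/s; vertical v_y0 = −20.03 m/s (downward).
The projectile lands when y = 77.0 + (−20.03) t − ½·7.16·t² = 0. Positive root: t = (−20.03 + √(20.03² + 2·7.16·77.0)) / 7.16 = (−20.03 + 38.78) / 7.16 = 2.619 s.
At impact: v_y = v_y0 − g t = −38.78 m/s; vₓ = 77.45 m/s.
Angle below horizontal: arctan(|v_y|/vₓ) = arctan(38.78/77.45) = 26.60°.

26.6°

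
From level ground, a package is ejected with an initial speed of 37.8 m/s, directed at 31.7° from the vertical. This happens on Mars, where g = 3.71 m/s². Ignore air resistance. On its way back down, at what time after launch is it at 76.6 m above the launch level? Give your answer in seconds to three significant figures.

Components: vₓ = 37.80 sin 31.7° = 19.86 m/s, v_y0 = 37.80 cos 31.7° = 32.16 m/s.
Set y = v_y0 t − ½ g t² = 76.6: 1.855 t² − 32.16 t + 76.6 = 0.
t = [32.16 ± √(32.16² − 2·3.71·76.6)] / 3.71 = (32.16 ± 21.59) / 3.71, so t = 2.850 s or t = 14.49 s.
The descending-branch root is 14.49 s.

14.5 s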